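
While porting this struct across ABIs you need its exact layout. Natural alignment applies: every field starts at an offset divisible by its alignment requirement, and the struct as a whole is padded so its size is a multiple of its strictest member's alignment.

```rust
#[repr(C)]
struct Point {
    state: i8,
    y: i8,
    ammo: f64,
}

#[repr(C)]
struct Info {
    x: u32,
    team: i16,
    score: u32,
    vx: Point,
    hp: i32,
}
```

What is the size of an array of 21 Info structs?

Point: @0: state [1B, align 1] → 1; @1: y [1B, align 1] → 2; +6 pad (align 8); @8: ammo [8B, align 8] → 16; size 16, align 8
@0: x [4B, align 4] → 4
@4: team [2B, align 2] → 6
+2 pad (align 4)
@8: score [4B, align 4] → 12
+4 pad (align 8)
@16: vx [16B, align 8] → 32
@32: hp [4B, align 4] → 36
+4 tail pad (align 8)
size 40, align 8
array of 21: 21 × 40 = 840

840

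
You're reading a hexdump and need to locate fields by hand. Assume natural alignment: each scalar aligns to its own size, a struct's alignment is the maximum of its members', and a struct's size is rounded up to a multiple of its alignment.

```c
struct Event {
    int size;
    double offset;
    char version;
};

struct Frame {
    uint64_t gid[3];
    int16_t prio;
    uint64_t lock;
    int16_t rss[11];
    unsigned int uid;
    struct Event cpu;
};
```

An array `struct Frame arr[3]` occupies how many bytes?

288

Event: @0: size [4B, align 4] → 4; +4 pad (align 8); @8: offset [8B, align 8] → 16; @16: version [1B, align 1] → 17; +7 tail pad (align 8); size 24, align 8
@0: gid [24B, align 8] → 24
@24: prio [2B, align 2] → 26
+6 pad (align 8)
@32: lock [8B, align 8] → 40
@40: rss [22B, align 2] → 62
+2 pad (align 4)
@64: uid [4B, align 4] → 68
+4 pad (align 8)
@72: cpu [24B, align 8] → 96
size 96, align 8
array of 3: 3 × 96 = 288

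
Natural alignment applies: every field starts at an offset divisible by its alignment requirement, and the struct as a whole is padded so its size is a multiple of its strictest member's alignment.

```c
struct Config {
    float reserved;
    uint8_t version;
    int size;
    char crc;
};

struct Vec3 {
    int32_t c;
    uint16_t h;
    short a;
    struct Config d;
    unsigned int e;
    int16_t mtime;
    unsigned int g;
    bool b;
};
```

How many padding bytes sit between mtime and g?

Config: reserved at 0 (size 4, align 4) → ends 4; version at 4 (size 1, align 1) → ends 5; pad 3 to align 4 for size; size at 8 (size 4, align 4) → ends 12; crc at 12 (size 1, align 1) → ends 13; tail pad 3 to reach multiple of 4; total 16 bytes, alignment 4
c at 0 (size 4, align 4) → ends 4
h at 4 (size 2, align 2) → ends 6
a at 6 (size 2, align 2) → ends 8
d at 8 (size 16, align 4) → ends 24
e at 24 (size 4, align 4) → ends 28
mtime at 28 (size 2, align 2) → ends 30
pad 2 to align 4 for g
g at 32 (size 4, align 4) → ends 36

2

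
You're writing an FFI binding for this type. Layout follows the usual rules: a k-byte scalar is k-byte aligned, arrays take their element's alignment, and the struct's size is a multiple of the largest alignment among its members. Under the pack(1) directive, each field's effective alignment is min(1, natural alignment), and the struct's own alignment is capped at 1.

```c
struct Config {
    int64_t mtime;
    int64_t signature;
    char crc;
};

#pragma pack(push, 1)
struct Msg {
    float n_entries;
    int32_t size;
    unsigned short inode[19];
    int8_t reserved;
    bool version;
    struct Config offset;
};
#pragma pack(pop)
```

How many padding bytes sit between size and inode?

0

Config: @0: mtime [8B, align 8] → 8; @8: signature [8B, align 8] → 16; @16: crc [1B, align 1] → 17; +7 tail pad (align 8); size 24, align 8
@0: n_entries [4B, align 1] → 4
@4: size [4B, align 1] → 8
@8: inode [38B, align 1] → 46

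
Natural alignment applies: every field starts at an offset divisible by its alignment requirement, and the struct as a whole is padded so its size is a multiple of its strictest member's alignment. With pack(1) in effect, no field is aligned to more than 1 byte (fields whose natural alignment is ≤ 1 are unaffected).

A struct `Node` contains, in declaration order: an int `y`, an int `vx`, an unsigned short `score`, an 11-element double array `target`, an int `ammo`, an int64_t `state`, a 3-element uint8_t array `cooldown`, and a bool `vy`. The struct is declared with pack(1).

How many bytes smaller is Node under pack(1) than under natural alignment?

natural layout:
  0..4  y  (4B, 4-aligned)
  4..8  vx  (4B, 4-aligned)
  8..10  score  (2B, 2-aligned)
  10..16  -- padding (6B)
  16..104  target  (88B, 8-aligned)
  104..108  ammo  (4B, 4-aligned)
  108..112  -- padding (4B)
  112..120  state  (8B, 8-aligned)
  120..123  cooldown  (3B, 1-aligned)
  123..124  vy  (1B, 1-aligned)
  124..128  -- tail padding (4B)
  sizeof = 128, alignof = 8
packed(1) layout:
  0..4  y  (4B, 1-aligned)
  4..8  vx  (4B, 1-aligned)
  8..10  score  (2B, 1-aligned)
  10..98  target  (88B, 1-aligned)
  98..102  ammo  (4B, 1-aligned)
  102..110  state  (8B, 1-aligned)
  110..113  cooldown  (3B, 1-aligned)
  113..114  vy  (1B, 1-aligned)
  sizeof = 114, alignof = 1
128 − 114 = 14

14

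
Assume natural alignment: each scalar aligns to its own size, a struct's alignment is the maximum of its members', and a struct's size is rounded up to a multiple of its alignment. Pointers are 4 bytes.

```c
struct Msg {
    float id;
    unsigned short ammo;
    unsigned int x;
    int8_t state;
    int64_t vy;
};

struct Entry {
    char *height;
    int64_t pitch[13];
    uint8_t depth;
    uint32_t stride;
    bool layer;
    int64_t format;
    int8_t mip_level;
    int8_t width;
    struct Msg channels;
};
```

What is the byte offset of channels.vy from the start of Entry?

160

Msg: id at 0 (size 4, align 4) → ends 4; ammo at 4 (size 2, align 2) → ends 6; pad 2 to align 4 for x; x at 8 (size 4, align 4) → ends 12; state at 12 (size 1, align 1) → ends 13; pad 3 to align 8 for vy; vy at 16 (size 8, align 8) → ends 24; total 24 bytes, alignment 8
height at 0 (size 4, align 4) → ends 4
pad 4 to align 8 for pitch
pitch at 8 (size 104, align 8) → ends 112
depth at 112 (size 1, align 1) → ends 113
pad 3 to align 4 for stride
stride at 116 (size 4, align 4) → ends 120
layer at 120 (size 1, align 1) → ends 121
pad 7 to align 8 for format
format at 128 (size 8, align 8) → ends 136
mip_level at 136 (size 1, align 1) → ends 137
width at 137 (size 1, align 1) → ends 138
pad 6 to align 8 for channels
channels at 144 (size 24, align 8) → ends 168
within Msg: vy at 16
144 + 16 = 160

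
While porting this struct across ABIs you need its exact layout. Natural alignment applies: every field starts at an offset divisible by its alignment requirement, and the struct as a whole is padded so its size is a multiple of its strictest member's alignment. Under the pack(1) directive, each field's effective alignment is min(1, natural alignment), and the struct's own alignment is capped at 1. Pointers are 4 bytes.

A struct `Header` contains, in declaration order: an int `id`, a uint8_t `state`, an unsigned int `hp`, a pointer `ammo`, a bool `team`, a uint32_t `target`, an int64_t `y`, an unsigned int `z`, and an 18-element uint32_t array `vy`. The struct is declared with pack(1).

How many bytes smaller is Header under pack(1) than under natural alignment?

natural layout:
  @0: id [4B, align 4] → 4
  @4: state [1B, align 1] → 5
  +3 pad (align 4)
  @8: hp [4B, align 4] → 12
  @12: ammo [4B, align 4] → 16
  @16: team [1B, align 1] → 17
  +3 pad (align 4)
  @20: target [4B, align 4] → 24
  @24: y [8B, align 8] → 32
  @32: z [4B, align 4] → 36
  @36: vy [72B, align 4] → 108
  +4 tail pad (align 8)
  size 112, align 8
packed(1) layout:
  @0: id [4B, align 1] → 4
  @4: state [1B, align 1] → 5
  @5: hp [4B, align 1] → 9
  @9: ammo [4B, align 1] → 13
  @13: team [1B, align 1] → 14
  @14: target [4B, align 1] → 18
  @18: y [8B, align 1] → 26
  @26: z [4B, align 1] → 30
  @30: vy [72B, align 1] → 102
  size 102, align 1
112 − 102 = 10

10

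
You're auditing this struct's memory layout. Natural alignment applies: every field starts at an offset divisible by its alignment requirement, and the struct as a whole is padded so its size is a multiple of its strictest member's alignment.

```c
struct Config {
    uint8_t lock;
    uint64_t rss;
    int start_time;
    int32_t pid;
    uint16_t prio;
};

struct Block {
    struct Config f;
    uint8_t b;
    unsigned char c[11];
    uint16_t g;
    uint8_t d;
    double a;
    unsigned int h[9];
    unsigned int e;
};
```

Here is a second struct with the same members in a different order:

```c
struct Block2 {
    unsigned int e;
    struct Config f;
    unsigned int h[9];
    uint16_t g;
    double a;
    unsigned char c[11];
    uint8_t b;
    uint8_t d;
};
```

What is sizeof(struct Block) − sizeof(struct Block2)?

Config: @0: lock [1B, align 1] → 1; +7 pad (align 8); @8: rss [8B, align 8] → 16; @16: start_time [4B, align 4] → 20; @20: pid [4B, align 4] → 24; @24: prio [2B, align 2] → 26; +6 tail pad (align 8); size 32, align 8
@0: f [32B, align 8] → 32
@32: b [1B, align 1] → 33
@33: c [11B, align 1] → 44
@44: g [2B, align 2] → 46
@46: d [1B, align 1] → 47
+1 pad (align 8)
@48: a [8B, align 8] → 56
@56: h [36B, align 4] → 92
@92: e [4B, align 4] → 96
size 96, align 8
— Block2 —
@0: e [4B, align 4] → 4
+4 pad (align 8)
@8: f [32B, align 8] → 40
@40: h [36B, align 4] → 76
@76: g [2B, align 2] → 78
+2 pad (align 8)
@80: a [8B, align 8] → 88
@88: c [11B, align 1] → 99
@99: b [1B, align 1] → 100
@100: d [1B, align 1] → 101
+3 tail pad (align 8)
size 104, align 8
96 − 104 = -8

-8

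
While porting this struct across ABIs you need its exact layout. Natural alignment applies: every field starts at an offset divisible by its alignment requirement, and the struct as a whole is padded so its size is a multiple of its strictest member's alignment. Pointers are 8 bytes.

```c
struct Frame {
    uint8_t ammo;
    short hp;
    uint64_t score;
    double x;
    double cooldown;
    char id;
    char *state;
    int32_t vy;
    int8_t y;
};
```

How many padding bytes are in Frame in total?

15

ammo at 0 (size 1, align 1) → ends 1
pad 1 to align 2 for hp
hp at 2 (size 2, align 2) → ends 4
pad 4 to align 8 for score
score at 8 (size 8, align 8) → ends 16
x at 16 (size 8, align 8) → ends 24
cooldown at 24 (size 8, align 8) → ends 32
id at 32 (size 1, align 1) → ends 33
pad 7 to align 8 for state
state at 40 (size 8, align 8) → ends 48
vy at 48 (size 4, align 4) → ends 52
y at 52 (size 1, align 1) → ends 53
tail pad 3 to reach multiple of 8
total 56 bytes, alignment 8
data bytes 41, size 56 → padding 15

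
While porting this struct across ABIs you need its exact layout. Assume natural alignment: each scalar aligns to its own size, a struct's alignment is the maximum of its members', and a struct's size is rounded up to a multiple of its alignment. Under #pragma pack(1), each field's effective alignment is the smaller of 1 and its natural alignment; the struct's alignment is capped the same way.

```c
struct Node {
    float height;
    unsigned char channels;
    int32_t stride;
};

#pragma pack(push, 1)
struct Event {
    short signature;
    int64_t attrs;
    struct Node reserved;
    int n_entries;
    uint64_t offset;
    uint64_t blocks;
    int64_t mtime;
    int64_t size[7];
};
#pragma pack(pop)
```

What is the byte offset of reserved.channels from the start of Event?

Node: height at 0 (size 4, align 4) → ends 4; channels at 4 (size 1, align 1) → ends 5; pad 3 to align 4 for stride; stride at 8 (size 4, align 4) → ends 12; total 12 bytes, alignment 4
signature at 0 (size 2, align 1) → ends 2
attrs at 2 (size 8, align 1) → ends 10
reserved at 10 (size 12, align 1) → ends 22
within Node: channels at 4
10 + 4 = 14

14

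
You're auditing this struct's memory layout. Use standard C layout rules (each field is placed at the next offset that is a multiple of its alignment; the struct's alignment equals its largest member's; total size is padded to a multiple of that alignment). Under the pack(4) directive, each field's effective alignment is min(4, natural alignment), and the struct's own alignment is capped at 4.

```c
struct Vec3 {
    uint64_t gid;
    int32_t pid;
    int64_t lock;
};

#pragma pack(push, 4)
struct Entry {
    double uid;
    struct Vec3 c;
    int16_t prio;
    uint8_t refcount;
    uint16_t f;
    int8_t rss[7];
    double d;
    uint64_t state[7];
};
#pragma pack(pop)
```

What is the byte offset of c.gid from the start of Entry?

Vec3: @0: gid [8B, align 8] → 8; @8: pid [4B, align 4] → 12; +4 pad (align 8); @16: lock [8B, align 8] → 24; size 24, align 8
@0: uid [8B, align 4] → 8
@8: c [24B, align 4] → 32
within Vec3: gid at 0
8 + 0 = 8

8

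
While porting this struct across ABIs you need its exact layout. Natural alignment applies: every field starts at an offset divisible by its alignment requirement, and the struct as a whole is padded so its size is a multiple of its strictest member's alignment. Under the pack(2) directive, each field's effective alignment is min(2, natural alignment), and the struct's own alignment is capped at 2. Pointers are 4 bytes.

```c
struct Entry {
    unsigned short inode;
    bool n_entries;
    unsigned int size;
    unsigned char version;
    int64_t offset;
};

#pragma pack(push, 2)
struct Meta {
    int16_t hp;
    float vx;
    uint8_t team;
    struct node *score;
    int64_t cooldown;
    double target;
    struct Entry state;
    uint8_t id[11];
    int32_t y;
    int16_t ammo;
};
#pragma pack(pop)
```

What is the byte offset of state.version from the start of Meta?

36

Entry: 0..2  inode  (2B, 2-aligned); 2..3  n_entries  (1B, 1-aligned); 3..4  -- padding (1B); 4..8  size  (4B, 4-aligned); 8..9  version  (1B, 1-aligned); 9..16  -- padding (7B); 16..24  offset  (8B, 8-aligned); sizeof = 24, alignof = 8
0..2  hp  (2B, 2-aligned)
2..6  vx  (4B, 2-aligned)
6..7  team  (1B, 1-aligned)
7..8  -- padding (1B)
8..12  score  (4B, 2-aligned)
12..20  cooldown  (8B, 2-aligned)
20..28  target  (8B, 2-aligned)
28..52  state  (24B, 2-aligned)
within Entry: version at 8
28 + 8 = 36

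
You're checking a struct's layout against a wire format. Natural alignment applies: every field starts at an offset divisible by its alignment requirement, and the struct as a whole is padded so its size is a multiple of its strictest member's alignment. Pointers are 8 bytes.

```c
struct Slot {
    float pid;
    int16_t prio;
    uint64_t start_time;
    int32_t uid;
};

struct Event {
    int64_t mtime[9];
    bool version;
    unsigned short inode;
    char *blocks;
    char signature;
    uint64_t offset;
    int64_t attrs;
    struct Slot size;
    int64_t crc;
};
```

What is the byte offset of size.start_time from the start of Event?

120

Slot: @0: pid [4B, align 4] → 4; @4: prio [2B, align 2] → 6; +2 pad (align 8); @8: start_time [8B, align 8] → 16; @16: uid [4B, align 4] → 20; +4 tail pad (align 8); size 24, align 8
@0: mtime [72B, align 8] → 72
@72: version [1B, align 1] → 73
+1 pad (align 2)
@74: inode [2B, align 2] → 76
+4 pad (align 8)
@80: blocks [8B, align 8] → 88
@88: signature [1B, align 1] → 89
+7 pad (align 8)
@96: offset [8B, align 8] → 104
@104: attrs [8B, align 8] → 112
@112: size [24B, align 8] → 136
within Slot: start_time at 8
112 + 8 = 120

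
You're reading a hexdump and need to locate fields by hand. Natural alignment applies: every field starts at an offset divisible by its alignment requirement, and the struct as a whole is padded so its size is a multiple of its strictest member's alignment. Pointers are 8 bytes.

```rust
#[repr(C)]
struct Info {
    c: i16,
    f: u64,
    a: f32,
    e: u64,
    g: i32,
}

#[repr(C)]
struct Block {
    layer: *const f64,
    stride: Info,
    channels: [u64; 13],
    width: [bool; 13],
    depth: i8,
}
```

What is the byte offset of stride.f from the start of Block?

Info: @0: c [2B, align 2] → 2; +6 pad (align 8); @8: f [8B, align 8] → 16; @16: a [4B, align 4] → 20; +4 pad (align 8); @24: e [8B, align 8] → 32; @32: g [4B, align 4] → 36; +4 tail pad (align 8); size 40, align 8
@0: layer [8B, align 8] → 8
@8: stride [40B, align 8] → 48
within Info: f at 8
8 + 8 = 16

16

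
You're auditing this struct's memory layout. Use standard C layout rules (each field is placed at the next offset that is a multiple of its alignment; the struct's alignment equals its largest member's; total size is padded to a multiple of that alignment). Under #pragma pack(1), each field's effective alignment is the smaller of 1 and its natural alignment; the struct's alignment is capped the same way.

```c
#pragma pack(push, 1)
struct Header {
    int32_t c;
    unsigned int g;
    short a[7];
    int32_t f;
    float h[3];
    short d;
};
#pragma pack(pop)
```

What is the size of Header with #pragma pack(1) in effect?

c at 0 (size 4, align 1) → ends 4
g at 4 (size 4, align 1) → ends 8
a at 8 (size 14, align 1) → ends 22
f at 22 (size 4, align 1) → ends 26
h at 26 (size 12, align 1) → ends 38
d at 38 (size 2, align 1) → ends 40
total 40 bytes, alignment 1

40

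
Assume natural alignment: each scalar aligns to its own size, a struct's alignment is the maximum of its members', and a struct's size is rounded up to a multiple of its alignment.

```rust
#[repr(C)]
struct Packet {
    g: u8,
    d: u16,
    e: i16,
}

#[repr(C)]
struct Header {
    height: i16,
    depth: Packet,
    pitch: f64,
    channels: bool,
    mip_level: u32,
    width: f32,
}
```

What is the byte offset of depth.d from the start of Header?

Packet: @0: g [1B, align 1] → 1; +1 pad (align 2); @2: d [2B, align 2] → 4; @4: e [2B, align 2] → 6; size 6, align 2
@0: height [2B, align 2] → 2
@2: depth [6B, align 2] → 8
within Packet: d at 2
2 + 2 = 4

4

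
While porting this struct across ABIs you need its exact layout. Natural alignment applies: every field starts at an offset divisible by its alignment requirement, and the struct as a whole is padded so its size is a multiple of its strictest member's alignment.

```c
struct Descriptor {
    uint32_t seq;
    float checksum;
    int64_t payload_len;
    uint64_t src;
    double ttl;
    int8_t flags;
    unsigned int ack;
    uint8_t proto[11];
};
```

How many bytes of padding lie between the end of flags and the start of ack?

@0: seq [4B, align 4] → 4
@4: checksum [4B, align 4] → 8
@8: payload_len [8B, align 8] → 16
@16: src [8B, align 8] → 24
@24: ttl [8B, align 8] → 32
@32: flags [1B, align 1] → 33
+3 pad (align 4)
@36: ack [4B, align 4] → 40

3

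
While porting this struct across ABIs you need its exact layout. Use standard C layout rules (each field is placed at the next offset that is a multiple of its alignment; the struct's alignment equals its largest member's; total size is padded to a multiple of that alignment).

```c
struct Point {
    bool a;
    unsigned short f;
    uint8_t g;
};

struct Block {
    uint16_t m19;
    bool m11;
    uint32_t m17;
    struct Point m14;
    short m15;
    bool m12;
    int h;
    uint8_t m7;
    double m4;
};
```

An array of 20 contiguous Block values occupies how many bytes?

800

Point: a at 0 (size 1, align 1) → ends 1; pad 1 to align 2 for f; f at 2 (size 2, align 2) → ends 4; g at 4 (size 1, align 1) → ends 5; tail pad 1 to reach multiple of 2; total 6 bytes, alignment 2
m19 at 0 (size 2, align 2) → ends 2
m11 at 2 (size 1, align 1) → ends 3
pad 1 to align 4 for m17
m17 at 4 (size 4, align 4) → ends 8
m14 at 8 (size 6, align 2) → ends 14
m15 at 14 (size 2, align 2) → ends 16
m12 at 16 (size 1, align 1) → ends 17
pad 3 to align 4 for h
h at 20 (size 4, align 4) → ends 24
m7 at 24 (size 1, align 1) → ends 25
pad 7 to align 8 for m4
m4 at 32 (size 8, align 8) → ends 40
total 40 bytes, alignment 8
array of 20: 20 × 40 = 800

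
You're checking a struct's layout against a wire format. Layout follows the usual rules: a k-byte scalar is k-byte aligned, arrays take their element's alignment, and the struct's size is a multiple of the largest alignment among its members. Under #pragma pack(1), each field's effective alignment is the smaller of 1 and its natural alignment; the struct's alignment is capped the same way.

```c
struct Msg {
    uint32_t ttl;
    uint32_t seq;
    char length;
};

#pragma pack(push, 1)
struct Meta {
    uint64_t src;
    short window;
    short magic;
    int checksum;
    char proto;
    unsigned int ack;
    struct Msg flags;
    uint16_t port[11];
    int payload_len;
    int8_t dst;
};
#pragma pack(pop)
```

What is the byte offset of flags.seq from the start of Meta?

Msg: ttl at 0 (size 4, align 4) → ends 4; seq at 4 (size 4, align 4) → ends 8; length at 8 (size 1, align 1) → ends 9; tail pad 3 to reach multiple of 4; total 12 bytes, alignment 4
src at 0 (size 8, align 1) → ends 8
window at 8 (size 2, align 1) → ends 10
magic at 10 (size 2, align 1) → ends 12
checksum at 12 (size 4, align 1) → ends 16
proto at 16 (size 1, align 1) → ends 17
ack at 17 (size 4, align 1) → ends 21
flags at 21 (size 12, align 1) → ends 33
within Msg: seq at 4
21 + 4 = 25

25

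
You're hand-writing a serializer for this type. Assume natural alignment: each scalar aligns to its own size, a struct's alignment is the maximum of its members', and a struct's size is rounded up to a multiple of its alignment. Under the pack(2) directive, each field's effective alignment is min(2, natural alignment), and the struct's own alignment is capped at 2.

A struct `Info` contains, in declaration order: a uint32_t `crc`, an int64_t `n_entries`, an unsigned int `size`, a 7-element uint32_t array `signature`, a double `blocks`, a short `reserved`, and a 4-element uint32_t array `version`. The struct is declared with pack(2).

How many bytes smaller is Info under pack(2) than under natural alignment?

10

natural layout:
  crc at 0 (size 4, align 4) → ends 4
  pad 4 to align 8 for n_entries
  n_entries at 8 (size 8, align 8) → ends 16
  size at 16 (size 4, align 4) → ends 20
  signature at 20 (size 28, align 4) → ends 48
  blocks at 48 (size 8, align 8) → ends 56
  reserved at 56 (size 2, align 2) → ends 58
  pad 2 to align 4 for version
  version at 60 (size 16, align 4) → ends 76
  tail pad 4 to reach multiple of 8
  total 80 bytes, alignment 8
packed(2) layout:
  crc at 0 (size 4, align 2) → ends 4
  n_entries at 4 (size 8, align 2) → ends 12
  size at 12 (size 4, align 2) → ends 16
  signature at 16 (size 28, align 2) → ends 44
  blocks at 44 (size 8, align 2) → ends 52
  reserved at 52 (size 2, align 2) → ends 54
  version at 54 (size 16, align 2) → ends 70
  total 70 bytes, alignment 2
80 − 70 = 10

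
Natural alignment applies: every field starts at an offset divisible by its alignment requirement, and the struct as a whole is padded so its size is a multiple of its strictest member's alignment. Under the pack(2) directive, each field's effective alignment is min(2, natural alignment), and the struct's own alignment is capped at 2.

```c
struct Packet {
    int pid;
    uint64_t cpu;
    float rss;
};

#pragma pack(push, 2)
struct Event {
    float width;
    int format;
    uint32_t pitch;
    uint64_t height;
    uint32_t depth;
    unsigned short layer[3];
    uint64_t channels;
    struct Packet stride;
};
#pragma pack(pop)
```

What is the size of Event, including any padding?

62 bytes

Packet: @0: pid [4B, align 4] → 4; +4 pad (align 8); @8: cpu [8B, align 8] → 16; @16: rss [4B, align 4] → 20; +4 tail pad (align 8); size 24, align 8
@0: width [4B, align 2] → 4
@4: format [4B, align 2] → 8
@8: pitch [4B, align 2] → 12
@12: height [8B, align 2] → 20
@20: depth [4B, align 2] → 24
@24: layer [6B, align 2] → 30
@30: channels [8B, align 2] → 38
@38: stride [24B, align 2] → 62
size 62, align 2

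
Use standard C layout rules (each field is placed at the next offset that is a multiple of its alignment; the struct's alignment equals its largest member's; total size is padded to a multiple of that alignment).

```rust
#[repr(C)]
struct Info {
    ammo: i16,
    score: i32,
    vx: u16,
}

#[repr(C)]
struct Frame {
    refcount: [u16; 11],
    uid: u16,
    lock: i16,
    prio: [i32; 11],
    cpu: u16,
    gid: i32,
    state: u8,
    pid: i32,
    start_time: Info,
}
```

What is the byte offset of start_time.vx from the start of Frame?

96

Info: @0: ammo [2B, align 2] → 2; +2 pad (align 4); @4: score [4B, align 4] → 8; @8: vx [2B, align 2] → 10; +2 tail pad (align 4); size 12, align 4
@0: refcount [22B, align 2] → 22
@22: uid [2B, align 2] → 24
@24: lock [2B, align 2] → 26
+2 pad (align 4)
@28: prio [44B, align 4] → 72
@72: cpu [2B, align 2] → 74
+2 pad (align 4)
@76: gid [4B, align 4] → 80
@80: state [1B, align 1] → 81
+3 pad (align 4)
@84: pid [4B, align 4] → 88
@88: start_time [12B, align 4] → 100
within Info: vx at 8
88 + 8 = 96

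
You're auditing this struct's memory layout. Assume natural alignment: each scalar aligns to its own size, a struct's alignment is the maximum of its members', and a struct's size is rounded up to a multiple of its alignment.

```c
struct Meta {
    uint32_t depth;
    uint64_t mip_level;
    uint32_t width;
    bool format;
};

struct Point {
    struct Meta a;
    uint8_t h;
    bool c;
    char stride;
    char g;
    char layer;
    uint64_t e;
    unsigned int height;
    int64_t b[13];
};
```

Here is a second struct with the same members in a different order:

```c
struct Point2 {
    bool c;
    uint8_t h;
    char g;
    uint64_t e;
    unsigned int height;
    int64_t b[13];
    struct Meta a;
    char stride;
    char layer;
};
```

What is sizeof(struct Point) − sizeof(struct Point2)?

Meta: @0: depth [4B, align 4] → 4; +4 pad (align 8); @8: mip_level [8B, align 8] → 16; @16: width [4B, align 4] → 20; @20: format [1B, align 1] → 21; +3 tail pad (align 8); size 24, align 8
@0: a [24B, align 8] → 24
@24: h [1B, align 1] → 25
@25: c [1B, align 1] → 26
@26: stride [1B, align 1] → 27
@27: g [1B, align 1] → 28
@28: layer [1B, align 1] → 29
+3 pad (align 8)
@32: e [8B, align 8] → 40
@40: height [4B, align 4] → 44
+4 pad (align 8)
@48: b [104B, align 8] → 152
size 152, align 8
— Point2 —
@0: c [1B, align 1] → 1
@1: h [1B, align 1] → 2
@2: g [1B, align 1] → 3
+5 pad (align 8)
@8: e [8B, align 8] → 16
@16: height [4B, align 4] → 20
+4 pad (align 8)
@24: b [104B, align 8] → 128
@128: a [24B, align 8] → 152
@152: stride [1B, align 1] → 153
@153: layer [1B, align 1] → 154
+6 tail pad (align 8)
size 160, align 8
152 − 160 = -8

-8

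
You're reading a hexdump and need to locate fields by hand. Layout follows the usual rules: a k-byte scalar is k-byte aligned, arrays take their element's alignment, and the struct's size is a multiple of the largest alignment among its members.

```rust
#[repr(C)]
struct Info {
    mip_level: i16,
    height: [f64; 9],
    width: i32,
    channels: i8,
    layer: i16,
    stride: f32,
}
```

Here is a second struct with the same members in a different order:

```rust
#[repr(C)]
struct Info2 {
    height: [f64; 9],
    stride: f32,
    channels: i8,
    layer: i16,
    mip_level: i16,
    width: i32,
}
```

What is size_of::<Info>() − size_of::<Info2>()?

8

@0: mip_level [2B, align 2] → 2
+6 pad (align 8)
@8: height [72B, align 8] → 80
@80: width [4B, align 4] → 84
@84: channels [1B, align 1] → 85
+1 pad (align 2)
@86: layer [2B, align 2] → 88
@88: stride [4B, align 4] → 92
+4 tail pad (align 8)
size 96, align 8
— Info2 —
@0: height [72B, align 8] → 72
@72: stride [4B, align 4] → 76
@76: channels [1B, align 1] → 77
+1 pad (align 2)
@78: layer [2B, align 2] → 80
@80: mip_level [2B, align 2] → 82
+2 pad (align 4)
@84: width [4B, align 4] → 88
size 88, align 8
96 − 88 = 8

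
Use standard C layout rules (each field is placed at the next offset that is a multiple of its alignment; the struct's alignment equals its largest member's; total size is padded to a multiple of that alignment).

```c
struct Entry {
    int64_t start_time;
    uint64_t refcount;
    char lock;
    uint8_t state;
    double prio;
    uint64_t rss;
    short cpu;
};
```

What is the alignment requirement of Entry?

8

member alignments: start_time=8, refcount=8, lock=1, state=1, prio=8, rss=8, cpu=2
max = 8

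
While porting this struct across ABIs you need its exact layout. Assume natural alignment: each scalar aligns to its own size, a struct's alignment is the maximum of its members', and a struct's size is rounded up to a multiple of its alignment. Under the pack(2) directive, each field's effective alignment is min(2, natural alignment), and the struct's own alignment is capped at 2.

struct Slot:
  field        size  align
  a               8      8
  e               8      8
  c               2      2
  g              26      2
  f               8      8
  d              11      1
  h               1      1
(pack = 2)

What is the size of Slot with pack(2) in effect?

64

0..8  a  (8B, 2-aligned)
8..16  e  (8B, 2-aligned)
16..18  c  (2B, 2-aligned)
18..44  g  (26B, 2-aligned)
44..52  f  (8B, 2-aligned)
52..63  d  (11B, 1-aligned)
63..64  h  (1B, 1-aligned)
sizeof = 64, alignof = 2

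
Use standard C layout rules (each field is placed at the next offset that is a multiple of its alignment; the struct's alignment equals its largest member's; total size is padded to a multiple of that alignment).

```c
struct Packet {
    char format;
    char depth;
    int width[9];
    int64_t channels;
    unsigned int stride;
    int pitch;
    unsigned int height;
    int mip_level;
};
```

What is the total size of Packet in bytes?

64

format at 0 (size 1, align 1) → ends 1
depth at 1 (size 1, align 1) → ends 2
pad 2 to align 4 for width
width at 4 (size 36, align 4) → ends 40
channels at 40 (size 8, align 8) → ends 48
stride at 48 (size 4, align 4) → ends 52
pitch at 52 (size 4, align 4) → ends 56
height at 56 (size 4, align 4) → ends 60
mip_level at 60 (size 4, align 4) → ends 64
total 64 bytes, alignment 8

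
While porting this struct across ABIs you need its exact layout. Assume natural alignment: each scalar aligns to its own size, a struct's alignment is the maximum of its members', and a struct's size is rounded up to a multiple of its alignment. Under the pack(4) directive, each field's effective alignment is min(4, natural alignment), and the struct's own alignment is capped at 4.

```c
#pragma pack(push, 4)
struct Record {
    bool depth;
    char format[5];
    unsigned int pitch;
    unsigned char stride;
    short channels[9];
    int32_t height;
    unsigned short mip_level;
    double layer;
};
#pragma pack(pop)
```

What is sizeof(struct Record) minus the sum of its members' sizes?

depth at 0 (size 1, align 1) → ends 1
format at 1 (size 5, align 1) → ends 6
pad 2 to align 4 for pitch
pitch at 8 (size 4, align 4) → ends 12
stride at 12 (size 1, align 1) → ends 13
pad 1 to align 2 for channels
channels at 14 (size 18, align 2) → ends 32
height at 32 (size 4, align 4) → ends 36
mip_level at 36 (size 2, align 2) → ends 38
pad 2 to align 4 for layer
layer at 40 (size 8, align 4) → ends 48
total 48 bytes, alignment 4
data bytes 43, size 48 → padding 5

5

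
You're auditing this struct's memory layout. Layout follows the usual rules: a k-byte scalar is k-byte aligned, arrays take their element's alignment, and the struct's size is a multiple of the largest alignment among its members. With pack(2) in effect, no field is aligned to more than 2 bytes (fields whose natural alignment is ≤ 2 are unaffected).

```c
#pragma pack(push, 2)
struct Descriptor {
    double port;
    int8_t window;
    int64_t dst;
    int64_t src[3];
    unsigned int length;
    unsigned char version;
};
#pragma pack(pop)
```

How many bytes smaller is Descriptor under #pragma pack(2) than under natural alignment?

natural layout:
  0..8  port  (8B, 8-aligned)
  8..9  window  (1B, 1-aligned)
  9..16  -- padding (7B)
  16..24  dst  (8B, 8-aligned)
  24..48  src  (24B, 8-aligned)
  48..52  length  (4B, 4-aligned)
  52..53  version  (1B, 1-aligned)
  53..56  -- tail padding (3B)
  sizeof = 56, alignof = 8
packed(2) layout:
  0..8  port  (8B, 2-aligned)
  8..9  window  (1B, 1-aligned)
  9..10  -- padding (1B)
  10..18  dst  (8B, 2-aligned)
  18..42  src  (24B, 2-aligned)
  42..46  length  (4B, 2-aligned)
  46..47  version  (1B, 1-aligned)
  47..48  -- tail padding (1B)
  sizeof = 48, alignof = 2
56 − 48 = 8

8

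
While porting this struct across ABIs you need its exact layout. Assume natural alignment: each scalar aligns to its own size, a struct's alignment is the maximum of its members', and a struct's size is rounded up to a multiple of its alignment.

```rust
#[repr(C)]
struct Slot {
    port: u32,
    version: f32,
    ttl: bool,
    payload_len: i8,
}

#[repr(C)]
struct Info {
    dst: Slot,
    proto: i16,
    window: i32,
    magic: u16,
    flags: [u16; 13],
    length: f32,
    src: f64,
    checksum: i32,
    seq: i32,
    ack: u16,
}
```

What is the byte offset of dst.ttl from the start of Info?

8

Slot: 0..4  port  (4B, 4-aligned); 4..8  version  (4B, 4-aligned); 8..9  ttl  (1B, 1-aligned); 9..10  payload_len  (1B, 1-aligned); 10..12  -- tail padding (2B); sizeof = 12, alignof = 4
0..12  dst  (12B, 4-aligned)
within Slot: ttl at 8
0 + 8 = 8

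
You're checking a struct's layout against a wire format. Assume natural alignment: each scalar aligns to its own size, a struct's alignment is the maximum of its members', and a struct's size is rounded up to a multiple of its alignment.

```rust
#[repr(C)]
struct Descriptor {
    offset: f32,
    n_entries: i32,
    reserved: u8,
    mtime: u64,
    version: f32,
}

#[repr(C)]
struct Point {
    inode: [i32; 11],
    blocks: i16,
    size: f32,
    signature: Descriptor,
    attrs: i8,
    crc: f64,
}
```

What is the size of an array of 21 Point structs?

2184

Descriptor: 0..4  offset  (4B, 4-aligned); 4..8  n_entries  (4B, 4-aligned); 8..9  reserved  (1B, 1-aligned); 9..16  -- padding (7B); 16..24  mtime  (8B, 8-aligned); 24..28  version  (4B, 4-aligned); 28..32  -- tail padding (4B); sizeof = 32, alignof = 8
0..44  inode  (44B, 4-aligned)
44..46  blocks  (2B, 2-aligned)
46..48  -- padding (2B)
48..52  size  (4B, 4-aligned)
52..56  -- padding (4B)
56..88  signature  (32B, 8-aligned)
88..89  attrs  (1B, 1-aligned)
89..96  -- padding (7B)
96..104  crc  (8B, 8-aligned)
sizeof = 104, alignof = 8
array of 21: 21 × 104 = 2184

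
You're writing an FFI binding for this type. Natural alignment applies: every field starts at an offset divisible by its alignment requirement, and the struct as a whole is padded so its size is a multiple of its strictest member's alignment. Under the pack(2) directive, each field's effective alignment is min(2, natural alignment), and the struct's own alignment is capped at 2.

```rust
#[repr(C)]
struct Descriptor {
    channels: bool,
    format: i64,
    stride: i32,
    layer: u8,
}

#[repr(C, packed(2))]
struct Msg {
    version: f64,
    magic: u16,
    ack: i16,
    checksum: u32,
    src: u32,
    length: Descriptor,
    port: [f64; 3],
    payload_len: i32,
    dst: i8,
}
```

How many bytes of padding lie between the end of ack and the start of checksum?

Descriptor: channels at 0 (size 1, align 1) → ends 1; pad 7 to align 8 for format; format at 8 (size 8, align 8) → ends 16; stride at 16 (size 4, align 4) → ends 20; layer at 20 (size 1, align 1) → ends 21; tail pad 3 to reach multiple of 8; total 24 bytes, alignment 8
version at 0 (size 8, align 2) → ends 8
magic at 8 (size 2, align 2) → ends 10
ack at 10 (size 2, align 2) → ends 12
checksum at 12 (size 4, align 2) → ends 16

0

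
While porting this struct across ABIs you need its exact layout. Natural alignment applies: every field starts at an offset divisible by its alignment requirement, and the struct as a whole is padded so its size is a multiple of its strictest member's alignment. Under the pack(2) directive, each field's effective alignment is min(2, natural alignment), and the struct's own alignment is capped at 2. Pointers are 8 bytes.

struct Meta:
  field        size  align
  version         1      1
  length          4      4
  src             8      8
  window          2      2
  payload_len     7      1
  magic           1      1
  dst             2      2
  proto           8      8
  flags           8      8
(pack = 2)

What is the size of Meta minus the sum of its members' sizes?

0..1  version  (1B, 1-aligned)
1..2  -- padding (1B)
2..6  length  (4B, 2-aligned)
6..14  src  (8B, 2-aligned)
14..16  window  (2B, 2-aligned)
16..23  payload_len  (7B, 1-aligned)
23..24  magic  (1B, 1-aligned)
24..26  dst  (2B, 2-aligned)
26..34  proto  (8B, 2-aligned)
34..42  flags  (8B, 2-aligned)
sizeof = 42, alignof = 2
data bytes 41, size 42 → padding 1

1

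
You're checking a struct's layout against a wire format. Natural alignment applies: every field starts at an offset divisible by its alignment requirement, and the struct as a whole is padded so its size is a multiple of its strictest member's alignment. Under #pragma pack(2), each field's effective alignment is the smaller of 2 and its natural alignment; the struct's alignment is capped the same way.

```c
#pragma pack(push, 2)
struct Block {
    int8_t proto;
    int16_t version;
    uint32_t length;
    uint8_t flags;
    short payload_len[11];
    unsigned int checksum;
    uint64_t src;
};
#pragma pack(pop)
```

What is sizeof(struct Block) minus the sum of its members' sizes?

proto at 0 (size 1, align 1) → ends 1
pad 1 to align 2 for version
version at 2 (size 2, align 2) → ends 4
length at 4 (size 4, align 2) → ends 8
flags at 8 (size 1, align 1) → ends 9
pad 1 to align 2 for payload_len
payload_len at 10 (size 22, align 2) → ends 32
checksum at 32 (size 4, align 2) → ends 36
src at 36 (size 8, align 2) → ends 44
total 44 bytes, alignment 2
data bytes 42, size 44 → padding 2

2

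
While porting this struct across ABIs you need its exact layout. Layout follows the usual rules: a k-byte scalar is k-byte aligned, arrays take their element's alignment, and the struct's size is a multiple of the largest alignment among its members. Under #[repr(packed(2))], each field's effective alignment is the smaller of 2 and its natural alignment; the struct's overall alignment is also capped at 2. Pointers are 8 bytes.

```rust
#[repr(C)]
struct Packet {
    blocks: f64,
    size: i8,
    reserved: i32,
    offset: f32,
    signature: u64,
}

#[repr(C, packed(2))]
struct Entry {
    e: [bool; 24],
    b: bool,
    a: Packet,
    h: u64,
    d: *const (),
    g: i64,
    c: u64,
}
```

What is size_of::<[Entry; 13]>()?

Packet: blocks at 0 (size 8, align 8) → ends 8; size at 8 (size 1, align 1) → ends 9; pad 3 to align 4 for reserved; reserved at 12 (size 4, align 4) → ends 16; offset at 16 (size 4, align 4) → ends 20; pad 4 to align 8 for signature; signature at 24 (size 8, align 8) → ends 32; total 32 bytes, alignment 8
e at 0 (size 24, align 1) → ends 24
b at 24 (size 1, align 1) → ends 25
pad 1 to align 2 for a
a at 26 (size 32, align 2) → ends 58
h at 58 (size 8, align 2) → ends 66
d at 66 (size 8, align 2) → ends 74
g at 74 (size 8, align 2) → ends 82
c at 82 (size 8, align 2) → ends 90
total 90 bytes, alignment 2
array of 13: 13 × 90 = 1170

1170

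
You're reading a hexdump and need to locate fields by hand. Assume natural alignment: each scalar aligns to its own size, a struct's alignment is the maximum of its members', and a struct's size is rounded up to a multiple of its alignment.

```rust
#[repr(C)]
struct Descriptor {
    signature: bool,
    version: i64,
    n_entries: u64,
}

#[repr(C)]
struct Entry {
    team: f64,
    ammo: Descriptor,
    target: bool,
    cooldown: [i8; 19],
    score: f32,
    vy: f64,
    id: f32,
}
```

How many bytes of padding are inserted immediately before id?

0

Descriptor: signature at 0 (size 1, align 1) → ends 1; pad 7 to align 8 for version; version at 8 (size 8, align 8) → ends 16; n_entries at 16 (size 8, align 8) → ends 24; total 24 bytes, alignment 8
team at 0 (size 8, align 8) → ends 8
ammo at 8 (size 24, align 8) → ends 32
target at 32 (size 1, align 1) → ends 33
cooldown at 33 (size 19, align 1) → ends 52
score at 52 (size 4, align 4) → ends 56
vy at 56 (size 8, align 8) → ends 64
id at 64 (size 4, align 4) → ends 68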